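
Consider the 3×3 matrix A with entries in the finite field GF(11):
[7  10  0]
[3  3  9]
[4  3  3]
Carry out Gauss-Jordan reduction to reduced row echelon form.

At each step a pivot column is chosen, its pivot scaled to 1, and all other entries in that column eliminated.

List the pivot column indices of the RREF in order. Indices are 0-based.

pivot(0,0)=7: scale R0 → (1, 3, 0)
  clear (1,0): R1 −= (3)R0 → (0, 5, 9)
  clear (2,0): R2 −= (4)R0 → (0, 2, 3)
pivot(1,1)=5: scale R1 → (0, 1, 4)
  clear (0,1): R0 −= (3)R1 → (1, 0, 10)
  clear (2,1): R2 −= (2)R1 → (0, 0, 6)
pivot(2,2)=6: scale R2 → (0, 0, 1)
  clear (0,2): R0 −= (10)R2 → (1, 0, 0)
  clear (1,2): R1 −= (4)R2 → (0, 1, 0)

pivot columns: 0, 1, 2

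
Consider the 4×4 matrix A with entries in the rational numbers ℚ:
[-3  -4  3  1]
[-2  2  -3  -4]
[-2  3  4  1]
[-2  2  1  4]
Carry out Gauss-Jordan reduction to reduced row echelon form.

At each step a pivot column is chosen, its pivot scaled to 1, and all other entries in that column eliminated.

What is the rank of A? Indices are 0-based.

[1] R0 /= -3  ⇒  (1, 4/3, -1, -1/3)
     R1 -= -2·R0  ⇒  (0, 14/3, -5, -14/3)
     R2 -= -2·R0  ⇒  (0, 17/3, 2, 1/3)
     R3 -= -2·R0  ⇒  (0, 14/3, -1, 10/3)
[2] R1 /= 14/3  ⇒  (0, 1, -15/14, -1)
     R0 -= 4/3·R1  ⇒  (1, 0, 3/7, 1)
     R2 -= 17/3·R1  ⇒  (0, 0, 113/14, 6)
     R3 -= 14/3·R1  ⇒  (0, 0, 4, 8)
[3] R2 /= 113/14  ⇒  (0, 0, 1, 84/113)
     R0 -= 3/7·R2  ⇒  (1, 0, 0, 77/113)
     R1 -= -15/14·R2  ⇒  (0, 1, 0, -23/113)
     R3 -= 4·R2  ⇒  (0, 0, 0, 568/113)
[4] R3 /= 568/113  ⇒  (0, 0, 0, 1)
     R0 -= 77/113·R3  ⇒  (1, 0, 0, 0)
     R1 -= -23/113·R3  ⇒  (0, 1, 0, 0)
     R2 -= 84/113·R3  ⇒  (0, 0, 1, 0)

rank = 4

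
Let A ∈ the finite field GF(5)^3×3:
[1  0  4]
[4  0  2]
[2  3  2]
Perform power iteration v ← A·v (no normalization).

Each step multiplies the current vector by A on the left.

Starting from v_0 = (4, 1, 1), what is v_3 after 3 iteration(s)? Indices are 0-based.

v_0 = (4, 1, 1).
v_1 = A·v_0 = (3, 3, 3).
v_2 = A·v_1 = (0, 3, 1).
v_3 = A·v_2 = (4, 2, 1).

v_3 = (4, 2, 1)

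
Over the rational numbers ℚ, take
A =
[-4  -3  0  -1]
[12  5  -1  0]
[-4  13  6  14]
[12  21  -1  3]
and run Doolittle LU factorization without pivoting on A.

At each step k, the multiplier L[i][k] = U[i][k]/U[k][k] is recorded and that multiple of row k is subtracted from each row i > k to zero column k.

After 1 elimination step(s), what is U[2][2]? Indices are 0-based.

U[2][2] = 6

k=0: U[0][0]=-4
  eliminate (1,0): mult=-3, new row 1: (0, -4, -1, -3); set L[1][0]=-3
  eliminate (2,0): mult=1, new row 2: (0, 16, 6, 15); set L[2][0]=1
  eliminate (3,0): mult=-3, new row 3: (0, 12, -1, 0); set L[3][0]=-3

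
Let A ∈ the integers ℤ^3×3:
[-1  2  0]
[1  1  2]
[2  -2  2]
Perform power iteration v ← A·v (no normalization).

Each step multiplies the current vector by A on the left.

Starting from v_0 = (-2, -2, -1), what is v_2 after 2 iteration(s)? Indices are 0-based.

v_2 = (-10, -12, 4)

v_0 = (-2, -2, -1).
v_1 = A·v_0 = (-2, -6, -2).
v_2 = A·v_1 = (-10, -12, 4).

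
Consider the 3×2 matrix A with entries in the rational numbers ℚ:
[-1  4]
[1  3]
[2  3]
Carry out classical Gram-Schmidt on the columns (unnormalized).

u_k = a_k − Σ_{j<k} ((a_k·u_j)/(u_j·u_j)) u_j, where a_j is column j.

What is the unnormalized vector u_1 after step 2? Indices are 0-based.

u_1 = (29/6, 13/6, 4/3)

Step 1: u_0 = a_0 = (-1, 1, 2).
Step 2: u_1 = a_1 − (5/6)·u_0 = (29/6, 13/6, 4/3).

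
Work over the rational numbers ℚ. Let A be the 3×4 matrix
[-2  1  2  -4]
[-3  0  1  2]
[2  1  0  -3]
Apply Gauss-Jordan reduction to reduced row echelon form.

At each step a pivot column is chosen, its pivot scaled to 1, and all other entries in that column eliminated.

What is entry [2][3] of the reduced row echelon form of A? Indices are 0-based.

M[2][3] = -11/2

pivot(0,0)=-2: scale R0 → (1, -1/2, -1, 2)
  clear (1,0): R1 −= (-3)R0 → (0, -3/2, -2, 8)
  clear (2,0): R2 −= (2)R0 → (0, 2, 2, -7)
pivot(1,1)=-3/2: scale R1 → (0, 1, 4/3, -16/3)
  clear (0,1): R0 −= (-1/2)R1 → (1, 0, -1/3, -2/3)
  clear (2,1): R2 −= (2)R1 → (0, 0, -2/3, 11/3)
pivot(2,2)=-2/3: scale R2 → (0, 0, 1, -11/2)
  clear (0,2): R0 −= (-1/3)R2 → (1, 0, 0, -5/2)
  clear (1,2): R1 −= (4/3)R2 → (0, 1, 0, 2)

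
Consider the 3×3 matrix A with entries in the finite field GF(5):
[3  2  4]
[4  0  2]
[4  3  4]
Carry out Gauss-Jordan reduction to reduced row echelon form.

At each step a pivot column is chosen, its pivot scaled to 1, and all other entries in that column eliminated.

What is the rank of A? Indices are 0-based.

[1] R0 /= 3  ⇒  (1, 4, 3)
     R1 -= 4·R0  ⇒  (0, 4, 0)
     R2 -= 4·R0  ⇒  (0, 2, 2)
[2] R1 /= 4  ⇒  (0, 1, 0)
     R0 -= 4·R1  ⇒  (1, 0, 3)
     R2 -= 2·R1  ⇒  (0, 0, 2)
[3] R2 /= 2  ⇒  (0, 0, 1)
     R0 -= 3·R2  ⇒  (1, 0, 0)

rank = 3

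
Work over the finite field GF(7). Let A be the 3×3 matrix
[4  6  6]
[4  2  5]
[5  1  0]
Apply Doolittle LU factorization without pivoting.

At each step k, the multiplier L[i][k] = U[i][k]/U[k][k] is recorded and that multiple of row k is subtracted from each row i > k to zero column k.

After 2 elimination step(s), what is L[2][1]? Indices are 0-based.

Step 1: pivot at (0,0) is 4.
  row1 ← row1 − (1)·row0  ⇒  L[1][0]=1, U row1=(0, 3, 6)
  row2 ← row2 − (3)·row0  ⇒  L[2][0]=3, U row2=(0, 4, 3)
Step 2: pivot at (1,1) is 3.
  row2 ← row2 − (6)·row1  ⇒  L[2][1]=6, U row2=(0, 0, 2)

L[2][1] = 6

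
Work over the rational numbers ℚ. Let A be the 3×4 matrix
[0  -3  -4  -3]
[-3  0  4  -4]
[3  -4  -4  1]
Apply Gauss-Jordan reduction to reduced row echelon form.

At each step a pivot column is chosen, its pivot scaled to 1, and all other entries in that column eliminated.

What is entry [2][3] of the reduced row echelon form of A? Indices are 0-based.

M[2][3] = 3/16

pivot(0,0): swap R0↔R1
pivot(0,0)=-3: scale R0 → (1, 0, -4/3, 4/3)
  clear (2,0): R2 −= (3)R0 → (0, -4, 0, -3)
pivot(1,1)=-3: scale R1 → (0, 1, 4/3, 1)
  clear (2,1): R2 −= (-4)R1 → (0, 0, 16/3, 1)
pivot(2,2)=16/3: scale R2 → (0, 0, 1, 3/16)
  clear (0,2): R0 −= (-4/3)R2 → (1, 0, 0, 19/12)
  clear (1,2): R1 −= (4/3)R2 → (0, 1, 0, 3/4)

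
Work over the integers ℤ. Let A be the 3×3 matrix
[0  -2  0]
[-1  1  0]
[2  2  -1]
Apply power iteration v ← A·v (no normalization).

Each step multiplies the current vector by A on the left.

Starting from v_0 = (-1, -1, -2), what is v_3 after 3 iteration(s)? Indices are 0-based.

v_0 = (-1, -1, -2).
v_1 = A·v_0 = (2, 0, -2).
v_2 = A·v_1 = (0, -2, 6).
v_3 = A·v_2 = (4, -2, -10).

v_3 = (4, -2, -10)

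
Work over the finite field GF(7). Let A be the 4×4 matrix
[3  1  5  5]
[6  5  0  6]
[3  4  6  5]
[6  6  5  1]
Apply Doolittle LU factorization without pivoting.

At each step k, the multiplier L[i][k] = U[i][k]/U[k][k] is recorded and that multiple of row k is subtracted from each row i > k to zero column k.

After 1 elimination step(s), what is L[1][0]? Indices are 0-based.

[col 0] pivot 3
  R1 -= 2*R0 → (0, 3, 4, 3)  (L[1][0] := 2)
  R2 -= 1*R0 → (0, 3, 1, 0)  (L[2][0] := 1)
  R3 -= 2*R0 → (0, 4, 2, 5)  (L[3][0] := 2)

L[1][0] = 2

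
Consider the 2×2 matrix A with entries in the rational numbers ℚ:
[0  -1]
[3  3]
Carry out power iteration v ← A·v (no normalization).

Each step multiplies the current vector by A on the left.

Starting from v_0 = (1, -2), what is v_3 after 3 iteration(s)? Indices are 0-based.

v_3 = (3, 0)

v_0 = (1, -2).
v_1 = A·v_0 = (2, -3).
v_2 = A·v_1 = (3, -3).
v_3 = A·v_2 = (3, 0).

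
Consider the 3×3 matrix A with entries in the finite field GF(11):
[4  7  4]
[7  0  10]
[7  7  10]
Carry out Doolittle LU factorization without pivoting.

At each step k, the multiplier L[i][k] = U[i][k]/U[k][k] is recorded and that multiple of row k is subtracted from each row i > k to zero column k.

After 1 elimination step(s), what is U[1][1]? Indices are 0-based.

Step 1: pivot at (0,0) is 4.
  row1 ← row1 − (10)·row0  ⇒  L[1][0]=10, U row1=(0, 7, 3)
  row2 ← row2 − (10)·row0  ⇒  L[2][0]=10, U row2=(0, 3, 3)

U[1][1] = 7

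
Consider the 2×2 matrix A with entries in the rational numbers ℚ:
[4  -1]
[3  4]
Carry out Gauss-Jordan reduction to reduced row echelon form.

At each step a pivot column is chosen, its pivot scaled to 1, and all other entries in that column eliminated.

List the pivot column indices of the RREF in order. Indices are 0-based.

pivot columns: 0, 1

[1] R0 /= 4  ⇒  (1, -1/4)
     R1 -= 3·R0  ⇒  (0, 19/4)
[2] R1 /= 19/4  ⇒  (0, 1)
     R0 -= -1/4·R1  ⇒  (1, 0)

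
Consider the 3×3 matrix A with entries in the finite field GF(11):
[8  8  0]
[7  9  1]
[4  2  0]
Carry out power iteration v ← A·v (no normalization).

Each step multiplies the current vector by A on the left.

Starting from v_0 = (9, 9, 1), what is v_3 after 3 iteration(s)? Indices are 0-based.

v_3 = (10, 7, 1)

v_0 = (9, 9, 1).
v_1 = A·v_0 = (1, 2, 10).
v_2 = A·v_1 = (2, 2, 8).
v_3 = A·v_2 = (10, 7, 1).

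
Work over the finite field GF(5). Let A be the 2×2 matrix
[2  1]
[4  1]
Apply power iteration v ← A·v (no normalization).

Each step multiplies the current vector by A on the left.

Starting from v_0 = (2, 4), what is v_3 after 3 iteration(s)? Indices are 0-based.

v_0 = (2, 4).
v_1 = A·v_0 = (3, 2).
v_2 = A·v_1 = (3, 4).
v_3 = A·v_2 = (0, 1).

v_3 = (0, 1)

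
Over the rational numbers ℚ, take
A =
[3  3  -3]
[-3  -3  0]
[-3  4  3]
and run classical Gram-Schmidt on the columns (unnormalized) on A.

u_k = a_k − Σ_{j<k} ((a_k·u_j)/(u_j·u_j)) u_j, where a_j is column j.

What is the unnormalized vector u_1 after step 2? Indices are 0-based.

u_1 = (7/3, -7/3, 14/3)

Step 1: u_0 = a_0 = (3, -3, -3).
Step 2: u_1 = a_1 − (2/9)·u_0 = (7/3, -7/3, 14/3).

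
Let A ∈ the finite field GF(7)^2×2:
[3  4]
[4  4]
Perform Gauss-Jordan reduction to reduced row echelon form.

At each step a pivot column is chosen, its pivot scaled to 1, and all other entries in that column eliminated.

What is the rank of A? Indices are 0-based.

rank = 2

pivot(0,0)=3: scale R0 → (1, 6)
  clear (1,0): R1 −= (4)R0 → (0, 1)
pivot(1,1)=1: scale R1 → (0, 1)
  clear (0,1): R0 −= (6)R1 → (1, 0)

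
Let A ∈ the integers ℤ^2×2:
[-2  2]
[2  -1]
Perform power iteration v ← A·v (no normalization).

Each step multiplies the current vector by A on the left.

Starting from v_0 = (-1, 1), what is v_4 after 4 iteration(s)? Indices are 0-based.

v_4 = (-178, 139)

v_0 = (-1, 1).
v_1 = A·v_0 = (4, -3).
v_2 = A·v_1 = (-14, 11).
v_3 = A·v_2 = (50, -39).
v_4 = A·v_3 = (-178, 139).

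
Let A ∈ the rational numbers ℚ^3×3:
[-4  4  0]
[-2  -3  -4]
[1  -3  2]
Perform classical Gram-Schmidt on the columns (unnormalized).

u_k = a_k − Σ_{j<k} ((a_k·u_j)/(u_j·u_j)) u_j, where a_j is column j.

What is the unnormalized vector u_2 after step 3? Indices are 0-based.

u_2 = (648/545, -576/545, 288/109)

Step 1: u_0 = a_0 = (-4, -2, 1).
Step 2: u_1 = a_1 − (-13/21)·u_0 = (32/21, -89/21, -50/21).
Step 3: u_2 = a_2 − (10/21)·u_0 − (256/545)·u_1 = (648/545, -576/545, 288/109).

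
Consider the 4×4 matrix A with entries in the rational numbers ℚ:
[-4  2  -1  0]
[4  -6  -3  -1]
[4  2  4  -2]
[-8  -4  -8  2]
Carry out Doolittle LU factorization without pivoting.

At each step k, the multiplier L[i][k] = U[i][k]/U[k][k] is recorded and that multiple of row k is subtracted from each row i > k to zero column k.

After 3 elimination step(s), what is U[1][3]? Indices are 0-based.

U[1][3] = -1

[col 0] pivot -4
  R1 -= -1*R0 → (0, -4, -4, -1)  (L[1][0] := -1)
  R2 -= -1*R0 → (0, 4, 3, -2)  (L[2][0] := -1)
  R3 -= 2*R0 → (0, -8, -6, 2)  (L[3][0] := 2)
[col 1] pivot -4
  R2 -= -1*R1 → (0, 0, -1, -3)  (L[2][1] := -1)
  R3 -= 2*R1 → (0, 0, 2, 4)  (L[3][1] := 2)
[col 2] pivot -1
  R3 -= -2*R2 → (0, 0, 0, -2)  (L[3][2] := -2)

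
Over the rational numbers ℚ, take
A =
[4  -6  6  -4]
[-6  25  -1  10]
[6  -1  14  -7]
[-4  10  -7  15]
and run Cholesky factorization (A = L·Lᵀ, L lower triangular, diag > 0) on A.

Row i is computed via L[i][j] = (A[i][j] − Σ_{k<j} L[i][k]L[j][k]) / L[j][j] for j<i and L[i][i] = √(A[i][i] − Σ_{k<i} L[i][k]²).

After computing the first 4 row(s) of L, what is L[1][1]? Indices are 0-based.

Step 1: L[0][0] = √(4) = 2.
  L[1][0] = (-6) / L[0][0] = -3.
Step 2: L[1][1] = √(16) = 4.
  L[2][0] = (6) / L[0][0] = 3.
  L[2][1] = (8) / L[1][1] = 2.
Step 3: L[2][2] = √(1) = 1.
  L[3][0] = (-4) / L[0][0] = -2.
  L[3][1] = (4) / L[1][1] = 1.
  L[3][2] = (-3) / L[2][2] = -3.
Step 4: L[3][3] = √(1) = 1.

L[1][1] = 4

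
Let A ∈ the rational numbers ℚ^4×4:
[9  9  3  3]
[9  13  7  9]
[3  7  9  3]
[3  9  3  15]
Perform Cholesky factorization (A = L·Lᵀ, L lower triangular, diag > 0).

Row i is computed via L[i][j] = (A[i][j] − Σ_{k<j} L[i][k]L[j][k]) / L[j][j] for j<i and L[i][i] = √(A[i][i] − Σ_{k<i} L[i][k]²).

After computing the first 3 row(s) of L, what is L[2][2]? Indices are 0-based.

L[2][2] = 2

Step 1: L[0][0] = √(9) = 3.
  L[1][0] = (9) / L[0][0] = 3.
Step 2: L[1][1] = √(4) = 2.
  L[2][0] = (3) / L[0][0] = 1.
  L[2][1] = (4) / L[1][1] = 2.
Step 3: L[2][2] = √(4) = 2.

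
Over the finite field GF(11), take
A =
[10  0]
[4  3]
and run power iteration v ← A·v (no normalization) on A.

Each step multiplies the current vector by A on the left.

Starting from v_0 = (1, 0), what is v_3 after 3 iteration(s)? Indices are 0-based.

v_0 = (1, 0).
v_1 = A·v_0 = (10, 4).
v_2 = A·v_1 = (1, 8).
v_3 = A·v_2 = (10, 6).

v_3 = (10, 6)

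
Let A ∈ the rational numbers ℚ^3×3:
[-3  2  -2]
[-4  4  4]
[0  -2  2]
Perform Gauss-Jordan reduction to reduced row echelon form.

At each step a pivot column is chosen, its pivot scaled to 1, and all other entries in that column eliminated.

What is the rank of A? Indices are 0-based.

pivot(0,0)=-3: scale R0 → (1, -2/3, 2/3)
  clear (1,0): R1 −= (-4)R0 → (0, 4/3, 20/3)
pivot(1,1)=4/3: scale R1 → (0, 1, 5)
  clear (0,1): R0 −= (-2/3)R1 → (1, 0, 4)
  clear (2,1): R2 −= (-2)R1 → (0, 0, 12)
pivot(2,2)=12: scale R2 → (0, 0, 1)
  clear (0,2): R0 −= (4)R2 → (1, 0, 0)
  clear (1,2): R1 −= (5)R2 → (0, 1, 0)

rank = 3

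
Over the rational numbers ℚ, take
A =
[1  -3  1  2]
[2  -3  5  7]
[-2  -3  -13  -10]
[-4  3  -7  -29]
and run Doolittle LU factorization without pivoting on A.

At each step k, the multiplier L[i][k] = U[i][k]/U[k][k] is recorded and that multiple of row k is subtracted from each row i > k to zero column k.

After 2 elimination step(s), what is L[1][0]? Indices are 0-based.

L[1][0] = 2

[col 0] pivot 1
  R1 -= 2*R0 → (0, 3, 3, 3)  (L[1][0] := 2)
  R2 -= -2*R0 → (0, -9, -11, -6)  (L[2][0] := -2)
  R3 -= -4*R0 → (0, -9, -3, -21)  (L[3][0] := -4)
[col 1] pivot 3
  R2 -= -3*R1 → (0, 0, -2, 3)  (L[2][1] := -3)
  R3 -= -3*R1 → (0, 0, 6, -12)  (L[3][1] := -3)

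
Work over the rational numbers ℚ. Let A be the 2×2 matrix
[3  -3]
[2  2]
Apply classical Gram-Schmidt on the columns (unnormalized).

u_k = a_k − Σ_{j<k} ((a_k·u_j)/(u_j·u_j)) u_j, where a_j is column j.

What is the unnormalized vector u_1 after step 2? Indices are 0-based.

Step 1: u_0 = a_0 = (3, 2).
Step 2: u_1 = a_1 − (-5/13)·u_0 = (-24/13, 36/13).

u_1 = (-24/13, 36/13)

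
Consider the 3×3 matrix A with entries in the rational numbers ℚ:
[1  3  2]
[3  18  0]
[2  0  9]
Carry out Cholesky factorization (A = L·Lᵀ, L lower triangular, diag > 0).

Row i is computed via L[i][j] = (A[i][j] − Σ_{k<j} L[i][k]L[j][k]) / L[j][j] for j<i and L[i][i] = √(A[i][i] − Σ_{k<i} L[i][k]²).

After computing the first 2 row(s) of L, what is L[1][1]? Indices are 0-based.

L[1][1] = 3

Step 1: L[0][0] = √(1) = 1.
  L[1][0] = (3) / L[0][0] = 3.
Step 2: L[1][1] = √(9) = 3.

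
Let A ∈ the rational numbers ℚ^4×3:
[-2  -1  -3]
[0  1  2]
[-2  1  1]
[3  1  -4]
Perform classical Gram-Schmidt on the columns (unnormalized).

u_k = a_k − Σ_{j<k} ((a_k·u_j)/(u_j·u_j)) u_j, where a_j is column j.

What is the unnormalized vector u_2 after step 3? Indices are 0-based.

u_2 = (-195/59, 60/59, -75/59, -180/59)

Step 1: u_0 = a_0 = (-2, 0, -2, 3).
Step 2: u_1 = a_1 − (3/17)·u_0 = (-11/17, 1, 23/17, 8/17).
Step 3: u_2 = a_2 − (-8/17)·u_0 − (58/59)·u_1 = (-195/59, 60/59, -75/59, -180/59).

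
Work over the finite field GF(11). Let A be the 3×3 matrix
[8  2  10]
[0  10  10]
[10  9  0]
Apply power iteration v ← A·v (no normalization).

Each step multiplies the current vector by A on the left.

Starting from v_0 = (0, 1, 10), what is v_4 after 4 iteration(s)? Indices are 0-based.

v_4 = (3, 7, 3)

v_0 = (0, 1, 10).
v_1 = A·v_0 = (3, 0, 9).
v_2 = A·v_1 = (4, 2, 8).
v_3 = A·v_2 = (6, 1, 3).
v_4 = A·v_3 = (3, 7, 3).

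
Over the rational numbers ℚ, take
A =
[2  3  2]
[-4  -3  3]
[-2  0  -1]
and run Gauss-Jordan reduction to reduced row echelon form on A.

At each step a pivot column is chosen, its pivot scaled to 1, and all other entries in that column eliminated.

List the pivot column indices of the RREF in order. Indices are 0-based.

[1] R0 /= 2  ⇒  (1, 3/2, 1)
     R1 -= -4·R0  ⇒  (0, 3, 7)
     R2 -= -2·R0  ⇒  (0, 3, 1)
[2] R1 /= 3  ⇒  (0, 1, 7/3)
     R0 -= 3/2·R1  ⇒  (1, 0, -5/2)
     R2 -= 3·R1  ⇒  (0, 0, -6)
[3] R2 /= -6  ⇒  (0, 0, 1)
     R0 -= -5/2·R2  ⇒  (1, 0, 0)
     R1 -= 7/3·R2  ⇒  (0, 1, 0)

pivot columns: 0, 1, 2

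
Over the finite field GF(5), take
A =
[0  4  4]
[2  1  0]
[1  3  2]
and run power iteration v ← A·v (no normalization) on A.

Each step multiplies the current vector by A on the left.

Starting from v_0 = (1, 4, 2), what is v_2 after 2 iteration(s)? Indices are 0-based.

v_2 = (2, 4, 1)

v_0 = (1, 4, 2).
v_1 = A·v_0 = (4, 1, 2).
v_2 = A·v_1 = (2, 4, 1).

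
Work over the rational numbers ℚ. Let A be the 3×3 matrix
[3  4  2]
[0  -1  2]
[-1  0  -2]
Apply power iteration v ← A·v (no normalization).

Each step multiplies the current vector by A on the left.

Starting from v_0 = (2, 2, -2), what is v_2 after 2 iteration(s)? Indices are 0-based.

v_0 = (2, 2, -2).
v_1 = A·v_0 = (10, -6, 2).
v_2 = A·v_1 = (10, 10, -14).

v_2 = (10, 10, -14)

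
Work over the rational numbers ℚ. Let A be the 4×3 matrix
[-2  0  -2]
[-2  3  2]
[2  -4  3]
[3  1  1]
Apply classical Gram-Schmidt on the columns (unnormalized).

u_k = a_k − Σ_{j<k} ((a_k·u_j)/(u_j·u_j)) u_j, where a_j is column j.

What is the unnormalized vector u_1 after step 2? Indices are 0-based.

Step 1: u_0 = a_0 = (-2, -2, 2, 3).
Step 2: u_1 = a_1 − (-11/21)·u_0 = (-22/21, 41/21, -62/21, 18/7).

u_1 = (-22/21, 41/21, -62/21, 18/7)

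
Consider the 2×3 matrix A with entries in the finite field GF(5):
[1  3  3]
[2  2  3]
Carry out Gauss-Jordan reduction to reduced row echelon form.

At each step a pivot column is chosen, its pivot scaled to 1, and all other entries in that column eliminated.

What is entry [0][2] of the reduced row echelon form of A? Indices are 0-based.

M[0][2] = 2

pivot(0,0)=1: scale R0 → (1, 3, 3)
  clear (1,0): R1 −= (2)R0 → (0, 1, 2)
pivot(1,1)=1: scale R1 → (0, 1, 2)
  clear (0,1): R0 −= (3)R1 → (1, 0, 2)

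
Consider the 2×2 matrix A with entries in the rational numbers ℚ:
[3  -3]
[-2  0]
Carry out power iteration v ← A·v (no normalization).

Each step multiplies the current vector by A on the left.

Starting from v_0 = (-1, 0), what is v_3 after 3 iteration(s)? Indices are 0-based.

v_0 = (-1, 0).
v_1 = A·v_0 = (-3, 2).
v_2 = A·v_1 = (-15, 6).
v_3 = A·v_2 = (-63, 30).

v_3 = (-63, 30)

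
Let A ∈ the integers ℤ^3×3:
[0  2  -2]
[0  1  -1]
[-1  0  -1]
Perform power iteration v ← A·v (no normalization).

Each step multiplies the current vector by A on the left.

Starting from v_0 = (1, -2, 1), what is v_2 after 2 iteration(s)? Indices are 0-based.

v_0 = (1, -2, 1).
v_1 = A·v_0 = (-6, -3, -2).
v_2 = A·v_1 = (-2, -1, 8).

v_2 = (-2, -1, 8)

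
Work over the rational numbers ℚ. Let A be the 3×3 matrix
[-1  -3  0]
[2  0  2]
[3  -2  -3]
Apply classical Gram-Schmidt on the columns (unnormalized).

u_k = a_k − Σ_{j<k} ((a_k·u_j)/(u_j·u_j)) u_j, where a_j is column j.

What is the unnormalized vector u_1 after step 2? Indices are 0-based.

Step 1: u_0 = a_0 = (-1, 2, 3).
Step 2: u_1 = a_1 − (-3/14)·u_0 = (-45/14, 3/7, -19/14).

u_1 = (-45/14, 3/7, -19/14)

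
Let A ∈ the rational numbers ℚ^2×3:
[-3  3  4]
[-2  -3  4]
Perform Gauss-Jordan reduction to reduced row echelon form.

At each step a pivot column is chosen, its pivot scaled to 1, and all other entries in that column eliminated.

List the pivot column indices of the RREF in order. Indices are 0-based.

pivot columns: 0, 1

step 1: normalize row 0 (÷-3) = (1, -1, -4/3)
  row 1: subtract -2×row0 = (0, -5, 4/3)
step 2: normalize row 1 (÷-5) = (0, 1, -4/15)
  row 0: subtract -1×row1 = (1, 0, -8/5)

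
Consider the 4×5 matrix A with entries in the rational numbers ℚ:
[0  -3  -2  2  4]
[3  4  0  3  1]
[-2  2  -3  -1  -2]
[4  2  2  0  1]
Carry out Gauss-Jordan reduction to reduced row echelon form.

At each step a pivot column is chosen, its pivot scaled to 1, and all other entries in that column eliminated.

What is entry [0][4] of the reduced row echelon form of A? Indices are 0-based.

M[0][4] = 161/186

[1] R0 <-> R1
[1] R0 /= 3  ⇒  (1, 4/3, 0, 1, 1/3)
     R2 -= -2·R0  ⇒  (0, 14/3, -3, 1, -4/3)
     R3 -= 4·R0  ⇒  (0, -10/3, 2, -4, -1/3)
[2] R1 /= -3  ⇒  (0, 1, 2/3, -2/3, -4/3)
     R0 -= 4/3·R1  ⇒  (1, 0, -8/9, 17/9, 19/9)
     R2 -= 14/3·R1  ⇒  (0, 0, -55/9, 37/9, 44/9)
     R3 -= -10/3·R1  ⇒  (0, 0, 38/9, -56/9, -43/9)
[3] R2 /= -55/9  ⇒  (0, 0, 1, -37/55, -4/5)
     R0 -= -8/9·R2  ⇒  (1, 0, 0, 71/55, 7/5)
     R1 -= 2/3·R2  ⇒  (0, 1, 0, -12/55, -4/5)
     R3 -= 38/9·R2  ⇒  (0, 0, 0, -186/55, -7/5)
[4] R3 /= -186/55  ⇒  (0, 0, 0, 1, 77/186)
     R0 -= 71/55·R3  ⇒  (1, 0, 0, 0, 161/186)
     R1 -= -12/55·R3  ⇒  (0, 1, 0, 0, -22/31)
     R2 -= -37/55·R3  ⇒  (0, 0, 1, 0, -97/186)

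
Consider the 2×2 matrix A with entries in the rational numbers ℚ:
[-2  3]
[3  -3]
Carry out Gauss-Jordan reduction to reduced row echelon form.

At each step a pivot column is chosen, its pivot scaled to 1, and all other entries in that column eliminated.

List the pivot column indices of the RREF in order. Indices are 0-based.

pivot columns: 0, 1

step 1: normalize row 0 (÷-2) = (1, -3/2)
  row 1: subtract 3×row0 = (0, 3/2)
step 2: normalize row 1 (÷3/2) = (0, 1)
  row 0: subtract -3/2×row1 = (1, 0)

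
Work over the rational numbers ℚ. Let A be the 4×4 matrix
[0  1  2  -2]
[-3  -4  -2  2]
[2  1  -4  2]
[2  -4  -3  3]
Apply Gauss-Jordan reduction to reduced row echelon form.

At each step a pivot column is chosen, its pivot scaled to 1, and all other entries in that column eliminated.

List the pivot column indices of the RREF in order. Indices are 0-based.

pivot columns: 0, 1, 2, 3

pivot(0,0): swap R0↔R1
pivot(0,0)=-3: scale R0 → (1, 4/3, 2/3, -2/3)
  clear (2,0): R2 −= (2)R0 → (0, -5/3, -16/3, 10/3)
  clear (3,0): R3 −= (2)R0 → (0, -20/3, -13/3, 13/3)
pivot(1,1)=1: scale R1 → (0, 1, 2, -2)
  clear (0,1): R0 −= (4/3)R1 → (1, 0, -2, 2)
  clear (2,1): R2 −= (-5/3)R1 → (0, 0, -2, 0)
  clear (3,1): R3 −= (-20/3)R1 → (0, 0, 9, -9)
pivot(2,2)=-2: scale R2 → (0, 0, 1, 0)
  clear (0,2): R0 −= (-2)R2 → (1, 0, 0, 2)
  clear (1,2): R1 −= (2)R2 → (0, 1, 0, -2)
  clear (3,2): R3 −= (9)R2 → (0, 0, 0, -9)
pivot(3,3)=-9: scale R3 → (0, 0, 0, 1)
  clear (0,3): R0 −= (2)R3 → (1, 0, 0, 0)
  clear (1,3): R1 −= (-2)R3 → (0, 1, 0, 0)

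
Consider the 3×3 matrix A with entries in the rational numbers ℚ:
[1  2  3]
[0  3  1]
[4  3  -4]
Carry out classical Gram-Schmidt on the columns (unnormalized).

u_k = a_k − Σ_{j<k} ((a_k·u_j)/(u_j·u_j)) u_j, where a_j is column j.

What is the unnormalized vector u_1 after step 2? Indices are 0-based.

u_1 = (20/17, 3, -5/17)

Step 1: u_0 = a_0 = (1, 0, 4).
Step 2: u_1 = a_1 − (14/17)·u_0 = (20/17, 3, -5/17).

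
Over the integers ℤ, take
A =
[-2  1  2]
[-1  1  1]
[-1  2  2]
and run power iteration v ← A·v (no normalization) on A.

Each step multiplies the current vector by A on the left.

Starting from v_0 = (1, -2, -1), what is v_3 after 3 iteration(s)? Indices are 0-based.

v_3 = (-25, -15, -36)

v_0 = (1, -2, -1).
v_1 = A·v_0 = (-6, -4, -7).
v_2 = A·v_1 = (-6, -5, -16).
v_3 = A·v_2 = (-25, -15, -36).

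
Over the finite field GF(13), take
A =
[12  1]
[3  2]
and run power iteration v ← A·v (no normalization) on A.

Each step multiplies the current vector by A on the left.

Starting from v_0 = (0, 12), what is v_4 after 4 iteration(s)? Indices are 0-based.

v_0 = (0, 12).
v_1 = A·v_0 = (12, 11).
v_2 = A·v_1 = (12, 6).
v_3 = A·v_2 = (7, 9).
v_4 = A·v_3 = (2, 0).

v_4 = (2, 0)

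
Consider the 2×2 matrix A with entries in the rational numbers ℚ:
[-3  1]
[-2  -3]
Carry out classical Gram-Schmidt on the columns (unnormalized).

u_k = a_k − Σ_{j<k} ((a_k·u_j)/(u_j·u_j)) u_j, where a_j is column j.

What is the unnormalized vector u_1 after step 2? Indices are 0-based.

u_1 = (22/13, -33/13)

Step 1: u_0 = a_0 = (-3, -2).
Step 2: u_1 = a_1 − (3/13)·u_0 = (22/13, -33/13).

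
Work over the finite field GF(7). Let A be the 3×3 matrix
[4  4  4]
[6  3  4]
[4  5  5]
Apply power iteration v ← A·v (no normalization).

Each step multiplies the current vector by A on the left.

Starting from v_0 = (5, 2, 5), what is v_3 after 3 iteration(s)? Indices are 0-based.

v_3 = (4, 5, 6)

v_0 = (5, 2, 5).
v_1 = A·v_0 = (6, 0, 6).
v_2 = A·v_1 = (6, 4, 5).
v_3 = A·v_2 = (4, 5, 6).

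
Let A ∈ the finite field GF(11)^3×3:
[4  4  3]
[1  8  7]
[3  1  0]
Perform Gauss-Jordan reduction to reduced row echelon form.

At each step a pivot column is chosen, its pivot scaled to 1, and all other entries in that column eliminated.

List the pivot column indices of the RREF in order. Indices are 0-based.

step 1: normalize row 0 (÷4) = (1, 1, 9)
  row 1: subtract 1×row0 = (0, 7, 9)
  row 2: subtract 3×row0 = (0, 9, 6)
step 2: normalize row 1 (÷7) = (0, 1, 6)
  row 0: subtract 1×row1 = (1, 0, 3)
  row 2: subtract 9×row1 = (0, 0, 7)
step 3: normalize row 2 (÷7) = (0, 0, 1)
  row 0: subtract 3×row2 = (1, 0, 0)
  row 1: subtract 6×row2 = (0, 1, 0)

pivot columns: 0, 1, 2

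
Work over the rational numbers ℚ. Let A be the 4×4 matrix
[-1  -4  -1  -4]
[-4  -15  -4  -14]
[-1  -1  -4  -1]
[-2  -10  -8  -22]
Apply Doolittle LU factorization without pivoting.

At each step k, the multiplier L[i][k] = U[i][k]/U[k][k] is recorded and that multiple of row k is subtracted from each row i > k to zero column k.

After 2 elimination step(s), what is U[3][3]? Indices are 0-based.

U[3][3] = -10

[col 0] pivot -1
  R1 -= 4*R0 → (0, 1, 0, 2)  (L[1][0] := 4)
  R2 -= 1*R0 → (0, 3, -3, 3)  (L[2][0] := 1)
  R3 -= 2*R0 → (0, -2, -6, -14)  (L[3][0] := 2)
[col 1] pivot 1
  R2 -= 3*R1 → (0, 0, -3, -3)  (L[2][1] := 3)
  R3 -= -2*R1 → (0, 0, -6, -10)  (L[3][1] := -2)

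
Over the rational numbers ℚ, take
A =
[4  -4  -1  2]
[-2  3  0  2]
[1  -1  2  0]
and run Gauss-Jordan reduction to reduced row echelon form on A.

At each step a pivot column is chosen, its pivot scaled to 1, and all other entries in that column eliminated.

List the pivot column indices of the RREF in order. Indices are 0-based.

step 1: normalize row 0 (÷4) = (1, -1, -1/4, 1/2)
  row 1: subtract -2×row0 = (0, 1, -1/2, 3)
  row 2: subtract 1×row0 = (0, 0, 9/4, -1/2)
step 2: normalize row 1 (÷1) = (0, 1, -1/2, 3)
  row 0: subtract -1×row1 = (1, 0, -3/4, 7/2)
step 3: normalize row 2 (÷9/4) = (0, 0, 1, -2/9)
  row 0: subtract -3/4×row2 = (1, 0, 0, 10/3)
  row 1: subtract -1/2×row2 = (0, 1, 0, 26/9)

pivot columns: 0, 1, 2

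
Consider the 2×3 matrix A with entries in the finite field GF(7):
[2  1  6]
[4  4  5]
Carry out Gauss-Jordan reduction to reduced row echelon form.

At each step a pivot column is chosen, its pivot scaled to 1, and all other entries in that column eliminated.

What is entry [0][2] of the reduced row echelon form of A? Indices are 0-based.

M[0][2] = 3

[1] R0 /= 2  ⇒  (1, 4, 3)
     R1 -= 4·R0  ⇒  (0, 2, 0)
[2] R1 /= 2  ⇒  (0, 1, 0)
     R0 -= 4·R1  ⇒  (1, 0, 3)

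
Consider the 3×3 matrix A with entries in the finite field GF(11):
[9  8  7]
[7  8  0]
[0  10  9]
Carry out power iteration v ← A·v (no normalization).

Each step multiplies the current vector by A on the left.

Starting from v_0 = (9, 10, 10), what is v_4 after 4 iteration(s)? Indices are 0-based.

v_0 = (9, 10, 10).
v_1 = A·v_0 = (0, 0, 3).
v_2 = A·v_1 = (10, 0, 5).
v_3 = A·v_2 = (4, 4, 1).
v_4 = A·v_3 = (9, 5, 5).

v_4 = (9, 5, 5)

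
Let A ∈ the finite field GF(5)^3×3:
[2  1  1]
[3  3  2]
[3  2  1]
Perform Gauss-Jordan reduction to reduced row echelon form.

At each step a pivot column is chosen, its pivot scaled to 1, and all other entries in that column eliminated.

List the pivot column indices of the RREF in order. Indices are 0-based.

[1] R0 /= 2  ⇒  (1, 3, 3)
     R1 -= 3·R0  ⇒  (0, 4, 3)
     R2 -= 3·R0  ⇒  (0, 3, 2)
[2] R1 /= 4  ⇒  (0, 1, 2)
     R0 -= 3·R1  ⇒  (1, 0, 2)
     R2 -= 3·R1  ⇒  (0, 0, 1)
[3] R2 /= 1  ⇒  (0, 0, 1)
     R0 -= 2·R2  ⇒  (1, 0, 0)
     R1 -= 2·R2  ⇒  (0, 1, 0)

pivot columns: 0, 1, 2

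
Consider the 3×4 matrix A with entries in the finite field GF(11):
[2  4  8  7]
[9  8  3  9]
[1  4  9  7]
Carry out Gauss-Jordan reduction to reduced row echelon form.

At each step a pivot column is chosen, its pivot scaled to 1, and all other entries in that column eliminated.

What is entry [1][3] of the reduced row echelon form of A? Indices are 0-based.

M[1][3] = 5

pivot(0,0)=2: scale R0 → (1, 2, 4, 9)
  clear (1,0): R1 −= (9)R0 → (0, 1, 0, 5)
  clear (2,0): R2 −= (1)R0 → (0, 2, 5, 9)
pivot(1,1)=1: scale R1 → (0, 1, 0, 5)
  clear (0,1): R0 −= (2)R1 → (1, 0, 4, 10)
  clear (2,1): R2 −= (2)R1 → (0, 0, 5, 10)
pivot(2,2)=5: scale R2 → (0, 0, 1, 2)
  clear (0,2): R0 −= (4)R2 → (1, 0, 0, 2)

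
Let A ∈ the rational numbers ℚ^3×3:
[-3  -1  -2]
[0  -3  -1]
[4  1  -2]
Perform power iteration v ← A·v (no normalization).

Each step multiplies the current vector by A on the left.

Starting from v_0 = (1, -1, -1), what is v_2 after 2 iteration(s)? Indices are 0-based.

v_2 = (-14, -17, -6)

v_0 = (1, -1, -1).
v_1 = A·v_0 = (0, 4, 5).
v_2 = A·v_1 = (-14, -17, -6).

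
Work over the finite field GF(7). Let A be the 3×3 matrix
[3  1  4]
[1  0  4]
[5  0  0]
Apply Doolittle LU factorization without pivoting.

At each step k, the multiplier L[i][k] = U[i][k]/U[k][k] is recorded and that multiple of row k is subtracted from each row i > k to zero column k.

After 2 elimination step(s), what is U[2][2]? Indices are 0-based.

U[2][2] = 1

[col 0] pivot 3
  R1 -= 5*R0 → (0, 2, 5)  (L[1][0] := 5)
  R2 -= 4*R0 → (0, 3, 5)  (L[2][0] := 4)
[col 1] pivot 2
  R2 -= 5*R1 → (0, 0, 1)  (L[2][1] := 5)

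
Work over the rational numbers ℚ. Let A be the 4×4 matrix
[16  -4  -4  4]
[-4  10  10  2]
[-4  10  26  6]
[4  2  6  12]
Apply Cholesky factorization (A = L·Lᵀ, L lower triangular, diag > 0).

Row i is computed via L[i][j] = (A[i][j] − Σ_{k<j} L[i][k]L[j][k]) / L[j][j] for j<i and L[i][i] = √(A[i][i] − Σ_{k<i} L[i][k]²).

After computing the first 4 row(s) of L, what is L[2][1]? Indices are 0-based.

Step 1: L[0][0] = √(16) = 4.
  L[1][0] = (-4) / L[0][0] = -1.
Step 2: L[1][1] = √(9) = 3.
  L[2][0] = (-4) / L[0][0] = -1.
  L[2][1] = (9) / L[1][1] = 3.
Step 3: L[2][2] = √(16) = 4.
  L[3][0] = (4) / L[0][0] = 1.
  L[3][1] = (3) / L[1][1] = 1.
  L[3][2] = (4) / L[2][2] = 1.
Step 4: L[3][3] = √(9) = 3.

L[2][1] = 3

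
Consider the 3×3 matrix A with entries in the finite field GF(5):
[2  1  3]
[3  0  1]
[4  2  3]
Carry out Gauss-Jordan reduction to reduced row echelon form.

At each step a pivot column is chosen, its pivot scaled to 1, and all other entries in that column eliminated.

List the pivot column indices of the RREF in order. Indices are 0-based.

pivot(0,0)=2: scale R0 → (1, 3, 4)
  clear (1,0): R1 −= (3)R0 → (0, 1, 4)
  clear (2,0): R2 −= (4)R0 → (0, 0, 2)
pivot(1,1)=1: scale R1 → (0, 1, 4)
  clear (0,1): R0 −= (3)R1 → (1, 0, 2)
pivot(2,2)=2: scale R2 → (0, 0, 1)
  clear (0,2): R0 −= (2)R2 → (1, 0, 0)
  clear (1,2): R1 −= (4)R2 → (0, 1, 0)

pivot columns: 0, 1, 2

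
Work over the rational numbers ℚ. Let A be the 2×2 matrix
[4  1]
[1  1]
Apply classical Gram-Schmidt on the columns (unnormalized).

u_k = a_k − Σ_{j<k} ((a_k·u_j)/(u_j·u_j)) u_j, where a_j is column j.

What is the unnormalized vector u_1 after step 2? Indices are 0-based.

u_1 = (-3/17, 12/17)

Step 1: u_0 = a_0 = (4, 1).
Step 2: u_1 = a_1 − (5/17)·u_0 = (-3/17, 12/17).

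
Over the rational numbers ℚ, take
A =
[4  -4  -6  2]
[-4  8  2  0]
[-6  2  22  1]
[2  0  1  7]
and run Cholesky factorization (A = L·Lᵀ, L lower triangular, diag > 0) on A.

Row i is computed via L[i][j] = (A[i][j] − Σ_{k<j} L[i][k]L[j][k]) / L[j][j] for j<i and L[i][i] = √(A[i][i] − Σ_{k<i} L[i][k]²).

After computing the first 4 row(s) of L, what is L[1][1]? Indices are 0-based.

L[1][1] = 2

Step 1: L[0][0] = √(4) = 2.
  L[1][0] = (-4) / L[0][0] = -2.
Step 2: L[1][1] = √(4) = 2.
  L[2][0] = (-6) / L[0][0] = -3.
  L[2][1] = (-4) / L[1][1] = -2.
Step 3: L[2][2] = √(9) = 3.
  L[3][0] = (2) / L[0][0] = 1.
  L[3][1] = (2) / L[1][1] = 1.
  L[3][2] = (6) / L[2][2] = 2.
Step 4: L[3][3] = √(1) = 1.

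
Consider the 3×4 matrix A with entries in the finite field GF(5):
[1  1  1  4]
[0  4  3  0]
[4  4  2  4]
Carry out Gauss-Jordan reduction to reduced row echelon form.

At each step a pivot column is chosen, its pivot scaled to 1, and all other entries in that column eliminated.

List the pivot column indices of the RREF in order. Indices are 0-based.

pivot(0,0)=1: scale R0 → (1, 1, 1, 4)
  clear (2,0): R2 −= (4)R0 → (0, 0, 3, 3)
pivot(1,1)=4: scale R1 → (0, 1, 2, 0)
  clear (0,1): R0 −= (1)R1 → (1, 0, 4, 4)
pivot(2,2)=3: scale R2 → (0, 0, 1, 1)
  clear (0,2): R0 −= (4)R2 → (1, 0, 0, 0)
  clear (1,2): R1 −= (2)R2 → (0, 1, 0, 3)

pivot columns: 0, 1, 2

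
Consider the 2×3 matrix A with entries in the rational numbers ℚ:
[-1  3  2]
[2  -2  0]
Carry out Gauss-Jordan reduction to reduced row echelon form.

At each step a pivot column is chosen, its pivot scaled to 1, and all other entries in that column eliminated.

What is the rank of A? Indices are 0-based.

rank = 2

step 1: normalize row 0 (÷-1) = (1, -3, -2)
  row 1: subtract 2×row0 = (0, 4, 4)
step 2: normalize row 1 (÷4) = (0, 1, 1)
  row 0: subtract -3×row1 = (1, 0, 1)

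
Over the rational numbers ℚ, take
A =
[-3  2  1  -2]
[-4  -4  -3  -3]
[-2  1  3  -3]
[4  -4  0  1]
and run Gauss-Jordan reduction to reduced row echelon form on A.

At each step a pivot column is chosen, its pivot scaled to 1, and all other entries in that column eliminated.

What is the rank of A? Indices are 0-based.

pivot(0,0)=-3: scale R0 → (1, -2/3, -1/3, 2/3)
  clear (1,0): R1 −= (-4)R0 → (0, -20/3, -13/3, -1/3)
  clear (2,0): R2 −= (-2)R0 → (0, -1/3, 7/3, -5/3)
  clear (3,0): R3 −= (4)R0 → (0, -4/3, 4/3, -5/3)
pivot(1,1)=-20/3: scale R1 → (0, 1, 13/20, 1/20)
  clear (0,1): R0 −= (-2/3)R1 → (1, 0, 1/10, 7/10)
  clear (2,1): R2 −= (-1/3)R1 → (0, 0, 51/20, -33/20)
  clear (3,1): R3 −= (-4/3)R1 → (0, 0, 11/5, -8/5)
pivot(2,2)=51/20: scale R2 → (0, 0, 1, -11/17)
  clear (0,2): R0 −= (1/10)R2 → (1, 0, 0, 13/17)
  clear (1,2): R1 −= (13/20)R2 → (0, 1, 0, 8/17)
  clear (3,2): R3 −= (11/5)R2 → (0, 0, 0, -3/17)
pivot(3,3)=-3/17: scale R3 → (0, 0, 0, 1)
  clear (0,3): R0 −= (13/17)R3 → (1, 0, 0, 0)
  clear (1,3): R1 −= (8/17)R3 → (0, 1, 0, 0)
  clear (2,3): R2 −= (-11/17)R3 → (0, 0, 1, 0)

rank = 4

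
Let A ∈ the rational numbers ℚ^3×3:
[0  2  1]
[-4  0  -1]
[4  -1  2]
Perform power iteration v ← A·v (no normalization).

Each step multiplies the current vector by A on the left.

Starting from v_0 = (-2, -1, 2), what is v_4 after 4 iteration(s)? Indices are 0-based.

v_4 = (-39, 15, 18)

v_0 = (-2, -1, 2).
v_1 = A·v_0 = (0, 6, -3).
v_2 = A·v_1 = (9, 3, -12).
v_3 = A·v_2 = (-6, -24, 9).
v_4 = A·v_3 = (-39, 15, 18).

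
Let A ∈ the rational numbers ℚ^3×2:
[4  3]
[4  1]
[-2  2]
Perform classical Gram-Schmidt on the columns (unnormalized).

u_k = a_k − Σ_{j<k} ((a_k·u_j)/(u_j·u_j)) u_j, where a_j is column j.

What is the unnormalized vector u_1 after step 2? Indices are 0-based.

Step 1: u_0 = a_0 = (4, 4, -2).
Step 2: u_1 = a_1 − (1/3)·u_0 = (5/3, -1/3, 8/3).

u_1 = (5/3, -1/3, 8/3)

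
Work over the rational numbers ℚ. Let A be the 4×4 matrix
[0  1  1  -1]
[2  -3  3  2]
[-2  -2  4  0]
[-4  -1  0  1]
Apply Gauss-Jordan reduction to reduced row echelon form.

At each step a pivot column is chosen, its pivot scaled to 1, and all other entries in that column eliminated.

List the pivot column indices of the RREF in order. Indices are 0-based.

pivot columns: 0, 1, 2, 3

step 1: exchange rows 0,1
step 1: normalize row 0 (÷2) = (1, -3/2, 3/2, 1)
  row 2: subtract -2×row0 = (0, -5, 7, 2)
  row 3: subtract -4×row0 = (0, -7, 6, 5)
step 2: normalize row 1 (÷1) = (0, 1, 1, -1)
  row 0: subtract -3/2×row1 = (1, 0, 3, -1/2)
  row 2: subtract -5×row1 = (0, 0, 12, -3)
  row 3: subtract -7×row1 = (0, 0, 13, -2)
step 3: normalize row 2 (÷12) = (0, 0, 1, -1/4)
  row 0: subtract 3×row2 = (1, 0, 0, 1/4)
  row 1: subtract 1×row2 = (0, 1, 0, -3/4)
  row 3: subtract 13×row2 = (0, 0, 0, 5/4)
step 4: normalize row 3 (÷5/4) = (0, 0, 0, 1)
  row 0: subtract 1/4×row3 = (1, 0, 0, 0)
  row 1: subtract -3/4×row3 = (0, 1, 0, 0)
  row 2: subtract -1/4×row3 = (0, 0, 1, 0)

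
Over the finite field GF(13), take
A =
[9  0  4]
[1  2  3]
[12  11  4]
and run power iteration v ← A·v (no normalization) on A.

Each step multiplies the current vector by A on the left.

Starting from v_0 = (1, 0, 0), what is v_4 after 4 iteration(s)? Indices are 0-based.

v_4 = (2, 10, 11)

v_0 = (1, 0, 0).
v_1 = A·v_0 = (9, 1, 12).
v_2 = A·v_1 = (12, 8, 11).
v_3 = A·v_2 = (9, 9, 3).
v_4 = A·v_3 = (2, 10, 11).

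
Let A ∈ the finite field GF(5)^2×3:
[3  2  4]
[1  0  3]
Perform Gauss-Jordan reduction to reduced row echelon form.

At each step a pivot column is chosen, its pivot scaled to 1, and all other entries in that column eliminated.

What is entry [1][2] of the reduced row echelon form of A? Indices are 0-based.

M[1][2] = 0

[1] R0 /= 3  ⇒  (1, 4, 3)
     R1 -= 1·R0  ⇒  (0, 1, 0)
[2] R1 /= 1  ⇒  (0, 1, 0)
     R0 -= 4·R1  ⇒  (1, 0, 3)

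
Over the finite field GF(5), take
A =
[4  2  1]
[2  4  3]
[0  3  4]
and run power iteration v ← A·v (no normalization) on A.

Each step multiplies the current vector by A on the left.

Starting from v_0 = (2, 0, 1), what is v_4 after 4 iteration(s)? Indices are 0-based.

v_4 = (0, 3, 1)

v_0 = (2, 0, 1).
v_1 = A·v_0 = (4, 2, 4).
v_2 = A·v_1 = (4, 3, 2).
v_3 = A·v_2 = (4, 1, 2).
v_4 = A·v_3 = (0, 3, 1).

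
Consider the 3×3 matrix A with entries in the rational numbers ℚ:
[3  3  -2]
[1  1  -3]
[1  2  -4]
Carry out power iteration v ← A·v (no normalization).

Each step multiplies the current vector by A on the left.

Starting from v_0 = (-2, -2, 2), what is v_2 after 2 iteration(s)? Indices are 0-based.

v_0 = (-2, -2, 2).
v_1 = A·v_0 = (-16, -10, -14).
v_2 = A·v_1 = (-50, 16, 20).

v_2 = (-50, 16, 20)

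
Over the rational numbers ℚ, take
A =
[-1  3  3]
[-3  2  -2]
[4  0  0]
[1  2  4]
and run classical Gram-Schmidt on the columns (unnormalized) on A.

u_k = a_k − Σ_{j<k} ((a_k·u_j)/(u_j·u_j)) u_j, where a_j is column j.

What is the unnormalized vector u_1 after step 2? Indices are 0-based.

u_1 = (74/27, 11/9, 28/27, 61/27)

Step 1: u_0 = a_0 = (-1, -3, 4, 1).
Step 2: u_1 = a_1 − (-7/27)·u_0 = (74/27, 11/9, 28/27, 61/27).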